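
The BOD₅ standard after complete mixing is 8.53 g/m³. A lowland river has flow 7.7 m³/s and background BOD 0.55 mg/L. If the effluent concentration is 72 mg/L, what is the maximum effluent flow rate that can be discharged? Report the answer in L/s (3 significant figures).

Mass balance at complete mixing: C_std·(Q_w + Q_r) = Q_w·C_e + Q_r·C_b.
Rearranging, Q_w = Q_r·(C_std − C_b)/(C_e − C_std) = 7.7·(8.53 − 0.55) / (72 − 8.53) = 0.9681 m³/s.
= 968.1 L/s.

968 L/s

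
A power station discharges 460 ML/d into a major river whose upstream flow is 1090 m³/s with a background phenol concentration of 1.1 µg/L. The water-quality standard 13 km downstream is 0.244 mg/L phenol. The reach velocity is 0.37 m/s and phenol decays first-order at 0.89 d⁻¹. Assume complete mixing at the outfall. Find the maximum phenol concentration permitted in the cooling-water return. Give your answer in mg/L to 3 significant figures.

71.9 mg/L

460 ML/d = 5.324 m³/s.
1.1 µg/L = 0.0011 mg/L.
Travel time to the compliance point: t = 1.3e+04/0.37 = 3.514e+04 s = 0.4067 d; decay factor exp(−0.89·0.4067) = 0.6963.
So the concentration just after mixing may be at most 0.244/0.6963 = 0.3504 mg/L.
Mass balance: 0.3504·1095 = 5.324·Cₑ + 1090·0.0011.
Cₑ = (383.8 − 1.199) / 5.324 = 71.86 mg/L.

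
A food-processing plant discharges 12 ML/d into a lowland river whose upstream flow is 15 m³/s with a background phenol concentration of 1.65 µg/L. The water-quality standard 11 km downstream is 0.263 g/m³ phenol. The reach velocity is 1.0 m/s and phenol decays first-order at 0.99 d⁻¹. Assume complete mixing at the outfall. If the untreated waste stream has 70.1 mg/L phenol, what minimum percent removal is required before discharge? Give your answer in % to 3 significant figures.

12 ML/d = 0.1389 m³/s.
1.65 µg/L = 0.00165 mg/L.
Travel time to the compliance point: t = 1.1e+04/1.0 = 1.1e+04 s = 0.1273 d; decay factor exp(−0.99·0.1273) = 0.8816.
So the concentration just after mixing may be at most 0.263/0.8816 = 0.2983 mg/L.
Mass balance: 0.2983·15.14 = 0.1389·Cₑ + 15·0.00165.
Cₑ = (4.516 − 0.02475) / 0.1389 = 32.34 mg/L.
Required removal = 1 − 32.34/70.1 = 53.87 %.

53.9 %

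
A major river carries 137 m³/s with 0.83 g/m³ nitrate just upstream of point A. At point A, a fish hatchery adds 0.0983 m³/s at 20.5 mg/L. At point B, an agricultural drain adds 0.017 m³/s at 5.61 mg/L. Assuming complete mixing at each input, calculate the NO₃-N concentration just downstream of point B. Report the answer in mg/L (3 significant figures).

0.845 mg/L

After input A: C = (137·0.83 + 0.0983·20.5) / 137.1 = 0.8441 mg/L.
After input B: C = (137.1·0.8441 + 0.017·5.61) / 137.1 = 0.8447 mg/L.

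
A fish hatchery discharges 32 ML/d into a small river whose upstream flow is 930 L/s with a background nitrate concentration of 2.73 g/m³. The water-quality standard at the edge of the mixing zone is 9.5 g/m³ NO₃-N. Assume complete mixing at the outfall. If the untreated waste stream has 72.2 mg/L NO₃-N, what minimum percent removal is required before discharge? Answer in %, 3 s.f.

32 ML/d = 0.3704 m³/s.
930 L/s = 0.93 m³/s.
Mass balance: 9.5·1.3 = 0.3704·Cₑ + 0.93·2.73.
Cₑ = (12.35 − 2.539) / 0.3704 = 26.5 mg/L.
Required removal = 1 − 26.5/72.2 = 63.3 %.

63.3 %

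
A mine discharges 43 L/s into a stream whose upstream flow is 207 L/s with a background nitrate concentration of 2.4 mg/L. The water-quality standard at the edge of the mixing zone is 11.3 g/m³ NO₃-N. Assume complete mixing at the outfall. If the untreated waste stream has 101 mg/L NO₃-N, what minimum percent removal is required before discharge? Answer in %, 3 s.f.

46.4 %

43 L/s = 0.043 m³/s.
207 L/s = 0.207 m³/s.
Mass balance: 11.3·0.25 = 0.043·Cₑ + 0.207·2.4.
Cₑ = (2.825 − 0.4968) / 0.043 = 54.14 mg/L.
Required removal = 1 − 54.14/101 = 46.39 %.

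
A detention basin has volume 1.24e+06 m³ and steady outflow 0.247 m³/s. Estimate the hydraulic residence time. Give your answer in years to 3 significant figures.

0.159 yr

Q = 0.247 m³/s × 3.156e+07 s/yr = 7.795e+06 m³/yr.
Hydraulic residence time τ = V/Q = 1.24e+06/7.795e+06 = 0.1591 yr.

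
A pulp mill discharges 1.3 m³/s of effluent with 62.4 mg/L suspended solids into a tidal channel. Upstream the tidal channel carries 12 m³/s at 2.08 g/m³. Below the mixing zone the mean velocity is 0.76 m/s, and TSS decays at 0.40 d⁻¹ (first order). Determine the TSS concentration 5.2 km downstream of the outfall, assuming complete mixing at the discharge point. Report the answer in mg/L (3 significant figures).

After complete mixing, C₀ = (1.3·62.4 + 12·2.08) / 13.3 = 7.976 mg/L.
Travel time t = 5200 m / 0.76 m/s = 6842 s = 0.07919 d.
C = 7.976·exp(−0.40·0.07919) = 7.976·0.9688 = 7.727 mg/L.

7.73 mg/L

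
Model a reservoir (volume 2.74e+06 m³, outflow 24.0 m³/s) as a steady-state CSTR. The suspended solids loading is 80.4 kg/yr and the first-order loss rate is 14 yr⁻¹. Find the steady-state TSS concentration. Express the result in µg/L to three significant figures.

Outflow Q = 24.0 m³/s × 3.156e+07 s/yr = 7.574e+08 m³/yr.
Steady-state CSTR mass balance: W = Q·C + k·V·C, so C = W/(Q + kV).
Q + kV = 7.574e+08 + 14·2.74e+06 = 7.957e+08 m³/yr.
C = 80.4/7.957e+08 = 1.01e-07 kg/m³ = 0.000101 mg/L = 0.101 µg/L.

0.101 µg/L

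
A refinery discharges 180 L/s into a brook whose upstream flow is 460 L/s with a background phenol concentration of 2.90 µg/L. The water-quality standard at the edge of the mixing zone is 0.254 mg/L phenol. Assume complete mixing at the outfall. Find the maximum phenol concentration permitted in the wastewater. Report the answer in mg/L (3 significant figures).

180 L/s = 0.18 m³/s.
460 L/s = 0.46 m³/s.
2.90 µg/L = 0.0029 mg/L.
Mass balance: 0.254·0.64 = 0.18·Cₑ + 0.46·0.0029.
Cₑ = (0.1626 − 0.001334) / 0.18 = 0.8957 mg/L.

0.896 mg/L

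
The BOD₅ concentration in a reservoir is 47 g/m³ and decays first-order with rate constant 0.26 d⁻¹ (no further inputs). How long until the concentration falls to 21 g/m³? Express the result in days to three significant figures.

3.10 d

t = ln(C₀/C)/k = ln(47/21)/0.26 = 0.8056/0.26 = 3.099 d.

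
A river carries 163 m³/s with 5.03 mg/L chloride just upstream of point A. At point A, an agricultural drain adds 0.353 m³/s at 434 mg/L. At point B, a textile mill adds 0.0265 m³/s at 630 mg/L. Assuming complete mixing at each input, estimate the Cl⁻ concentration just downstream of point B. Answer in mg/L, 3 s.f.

After input A: C = (163·5.03 + 0.353·434) / 163.4 = 5.957 mg/L.
After input B: C = (163.4·5.957 + 0.0265·630) / 163.4 = 6.058 mg/L.

6.06 mg/L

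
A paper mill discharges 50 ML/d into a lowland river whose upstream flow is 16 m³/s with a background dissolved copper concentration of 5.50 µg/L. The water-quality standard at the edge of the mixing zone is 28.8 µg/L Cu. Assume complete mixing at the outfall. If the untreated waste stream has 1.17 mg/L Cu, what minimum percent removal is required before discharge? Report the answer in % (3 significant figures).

50 ML/d = 0.5787 m³/s.
5.50 µg/L = 0.0055 mg/L.
28.8 µg/L = 0.0288 mg/L.
Mass balance: 0.0288·16.58 = 0.5787·Cₑ + 16·0.0055.
Cₑ = (0.4775 − 0.088) / 0.5787 = 0.673 mg/L.
Required removal = 1 − 0.673/1.17 = 42.48 %.

42.5 %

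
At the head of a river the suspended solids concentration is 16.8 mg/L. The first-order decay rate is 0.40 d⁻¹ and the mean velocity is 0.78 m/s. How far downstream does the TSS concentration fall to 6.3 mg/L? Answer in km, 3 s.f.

165 km

From C = C₀·e^(−kt), t = ln(C₀/C)/k = ln(16.8/6.3)/0.40 = 0.9808/0.40 = 2.452 d.
Distance = v·t = 0.78 m/s × 2.119e+05 s = 1.653e+05 m = 165.3 km.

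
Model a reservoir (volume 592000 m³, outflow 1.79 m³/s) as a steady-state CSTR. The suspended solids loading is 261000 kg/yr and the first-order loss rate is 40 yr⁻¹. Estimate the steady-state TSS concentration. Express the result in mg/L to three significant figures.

3.26 mg/L

Outflow Q = 1.79 m³/s × 3.156e+07 s/yr = 5.649e+07 m³/yr.
Steady-state CSTR mass balance: W = Q·C + k·V·C, so C = W/(Q + kV).
Q + kV = 5.649e+07 + 40·592000 = 8.017e+07 m³/yr.
C = 261000/8.017e+07 = 0.003256 kg/m³ = 3.256 mg/L.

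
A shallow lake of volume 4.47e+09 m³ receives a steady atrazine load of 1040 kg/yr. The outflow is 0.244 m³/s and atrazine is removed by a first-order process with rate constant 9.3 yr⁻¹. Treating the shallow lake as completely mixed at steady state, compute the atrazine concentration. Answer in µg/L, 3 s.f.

0.0250 µg/L

Outflow Q = 0.244 m³/s × 3.156e+07 s/yr = 7.7e+06 m³/yr.
Steady-state CSTR mass balance: W = Q·C + k·V·C, so C = W/(Q + kV).
Q + kV = 7.7e+06 + 9.3·4.47e+09 = 4.158e+10 m³/yr.
C = 1040/4.158e+10 = 2.501e-08 kg/m³ = 2.501e-05 mg/L = 0.02501 µg/L.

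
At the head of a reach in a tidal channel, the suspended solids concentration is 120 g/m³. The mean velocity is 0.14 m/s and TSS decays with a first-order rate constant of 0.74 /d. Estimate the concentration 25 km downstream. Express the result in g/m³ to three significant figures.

Travel time t = 25 km / 0.14 m/s = 2.5e+04/0.14 = 1.786e+05 s = 2.067 d.
First-order decay: C = 120·exp(−0.74·2.067) = 120·0.2167 = 26 g/m³.

26.0 g/m³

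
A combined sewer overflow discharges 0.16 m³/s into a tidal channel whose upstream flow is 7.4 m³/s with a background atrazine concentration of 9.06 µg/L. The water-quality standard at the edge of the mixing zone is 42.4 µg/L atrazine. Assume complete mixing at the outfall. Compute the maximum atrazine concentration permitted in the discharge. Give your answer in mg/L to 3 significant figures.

9.06 µg/L = 0.00906 mg/L.
42.4 µg/L = 0.0424 mg/L.
Mass balance: 0.0424·7.56 = 0.16·Cₑ + 7.4·0.00906.
Cₑ = (0.3205 − 0.06704) / 0.16 = 1.584 mg/L.

1.58 mg/L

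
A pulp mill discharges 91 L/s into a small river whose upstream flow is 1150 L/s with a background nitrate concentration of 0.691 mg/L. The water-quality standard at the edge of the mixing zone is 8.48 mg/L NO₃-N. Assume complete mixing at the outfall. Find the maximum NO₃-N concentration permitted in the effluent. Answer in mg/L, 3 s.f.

91 L/s = 0.091 m³/s.
1150 L/s = 1.15 m³/s.
Mass balance: 8.48·1.241 = 0.091·Cₑ + 1.15·0.691.
Cₑ = (10.52 − 0.7947) / 0.091 = 106.9 mg/L.

107 mg/L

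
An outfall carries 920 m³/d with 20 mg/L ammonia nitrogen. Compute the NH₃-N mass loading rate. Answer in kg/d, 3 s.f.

920 m³/d = 0.01065 m³/s.
Mass flux = Q·C = 0.01065 m³/s × 20 g/m³ = 0.213 g/s.
= 0.213 g/s × 86.4 = 18.4 kg/d.

18.4 kg/d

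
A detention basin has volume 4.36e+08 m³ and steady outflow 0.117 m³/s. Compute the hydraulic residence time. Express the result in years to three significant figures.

Q = 0.117 m³/s × 3.156e+07 s/yr = 3.692e+06 m³/yr.
Hydraulic residence time τ = V/Q = 4.36e+08/3.692e+06 = 118.1 yr.

118 yr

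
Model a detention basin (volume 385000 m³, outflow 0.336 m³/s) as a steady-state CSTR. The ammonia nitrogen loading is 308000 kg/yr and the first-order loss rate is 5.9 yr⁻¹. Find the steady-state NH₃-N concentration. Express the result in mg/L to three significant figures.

23.9 mg/L

Outflow Q = 0.336 m³/s × 3.156e+07 s/yr = 1.06e+07 m³/yr.
Steady-state CSTR mass balance: W = Q·C + k·V·C, so C = W/(Q + kV).
Q + kV = 1.06e+07 + 5.9·385000 = 1.287e+07 m³/yr.
C = 308000/1.287e+07 = 0.02392 kg/m³ = 23.92 mg/L.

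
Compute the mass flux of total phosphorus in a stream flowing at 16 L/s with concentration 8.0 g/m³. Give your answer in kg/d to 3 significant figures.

16 L/s = 0.016 m³/s.
Mass flux = Q·C = 0.016 m³/s × 8 g/m³ = 0.128 g/s.
= 0.128 g/s × 86.4 = 11.06 kg/d.

11.1 kg/d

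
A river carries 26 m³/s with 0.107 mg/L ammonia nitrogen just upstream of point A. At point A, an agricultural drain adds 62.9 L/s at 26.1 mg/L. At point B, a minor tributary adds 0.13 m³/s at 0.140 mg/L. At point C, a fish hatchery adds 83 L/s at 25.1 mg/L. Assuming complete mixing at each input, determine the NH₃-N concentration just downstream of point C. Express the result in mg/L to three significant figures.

62.9 L/s = 0.0629 m³/s.
After input A: C = (26·0.107 + 0.0629·26.1) / 26.06 = 0.1697 mg/L.
After input B: C = (26.06·0.1697 + 0.13·0.14) / 26.19 = 0.1696 mg/L.
83 L/s = 0.083 m³/s.
After input C: C = (26.19·0.1696 + 0.083·25.1) / 26.28 = 0.2483 mg/L.

0.248 mg/L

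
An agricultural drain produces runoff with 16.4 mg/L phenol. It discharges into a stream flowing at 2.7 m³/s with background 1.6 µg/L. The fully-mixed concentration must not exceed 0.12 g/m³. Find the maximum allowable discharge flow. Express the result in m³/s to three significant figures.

1.6 µg/L = 0.0016 mg/L.
Mass balance at complete mixing: C_std·(Q_w + Q_r) = Q_w·C_e + Q_r·C_b.
Rearranging, Q_w = Q_r·(C_std − C_b)/(C_e − C_std) = 2.7·(0.12 − 0.0016) / (16.4 − 0.12) = 0.01964 m³/s.

0.0196 m³/s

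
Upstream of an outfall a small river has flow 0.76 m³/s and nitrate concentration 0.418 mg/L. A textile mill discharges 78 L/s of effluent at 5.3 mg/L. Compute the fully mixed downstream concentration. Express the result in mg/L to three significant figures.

0.872 mg/L

78 L/s = 0.078 m³/s.
By mass balance at complete mixing, C = (0.078·5.3 + 0.76·0.418) / (0.078 + 0.76) = 0.7311/0.838 = 0.8724 mg/L.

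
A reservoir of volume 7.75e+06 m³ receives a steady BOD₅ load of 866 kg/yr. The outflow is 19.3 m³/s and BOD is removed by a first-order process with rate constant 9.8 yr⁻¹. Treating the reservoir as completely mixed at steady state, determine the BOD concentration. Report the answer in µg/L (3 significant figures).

1.26 µg/L

Outflow Q = 19.3 m³/s × 3.156e+07 s/yr = 6.091e+08 m³/yr.
Steady-state CSTR mass balance: W = Q·C + k·V·C, so C = W/(Q + kV).
Q + kV = 6.091e+08 + 9.8·7.75e+06 = 6.85e+08 m³/yr.
C = 866/6.85e+08 = 1.264e-06 kg/m³ = 0.001264 mg/L = 1.264 µg/L.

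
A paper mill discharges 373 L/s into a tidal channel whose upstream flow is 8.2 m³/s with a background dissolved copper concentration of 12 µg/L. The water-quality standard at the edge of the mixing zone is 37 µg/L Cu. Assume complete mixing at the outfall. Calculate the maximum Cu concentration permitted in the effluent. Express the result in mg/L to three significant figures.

373 L/s = 0.373 m³/s.
12 µg/L = 0.012 mg/L.
37 µg/L = 0.037 mg/L.
Mass balance: 0.037·8.573 = 0.373·Cₑ + 8.2·0.012.
Cₑ = (0.3172 − 0.0984) / 0.373 = 0.5866 mg/L.

0.587 mg/L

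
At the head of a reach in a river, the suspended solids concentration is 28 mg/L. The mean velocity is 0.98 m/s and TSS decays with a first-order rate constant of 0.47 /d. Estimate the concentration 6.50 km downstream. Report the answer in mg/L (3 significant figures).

Travel time t = 6.50 km / 0.98 m/s = 6500/0.98 = 6633 s = 0.07677 d.
First-order decay: C = 28·exp(−0.47·0.07677) = 28·0.9646 = 27.01 mg/L.

27.0 mg/L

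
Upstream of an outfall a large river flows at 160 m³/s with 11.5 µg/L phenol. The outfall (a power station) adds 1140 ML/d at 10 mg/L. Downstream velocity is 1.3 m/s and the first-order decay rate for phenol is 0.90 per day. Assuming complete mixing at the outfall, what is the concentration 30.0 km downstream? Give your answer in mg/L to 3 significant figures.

1140 ML/d = 13.19 m³/s.
11.5 µg/L = 0.0115 mg/L.
After complete mixing, C₀ = (13.19·10 + 160·0.0115) / 173.2 = 0.7725 mg/L.
Travel time t = 3e+04 m / 1.3 m/s = 2.308e+04 s = 0.2671 d.
C = 0.7725·exp(−0.90·0.2671) = 0.7725·0.7863 = 0.6074 mg/L.

0.607 mg/L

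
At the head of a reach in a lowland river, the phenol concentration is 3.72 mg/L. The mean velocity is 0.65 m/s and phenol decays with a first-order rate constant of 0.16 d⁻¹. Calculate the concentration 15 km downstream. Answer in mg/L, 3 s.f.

3.56 mg/L

Travel time t = 15 km / 0.65 m/s = 1.5e+04/0.65 = 2.308e+04 s = 0.2671 d.
First-order decay: C = 3.72·exp(−0.16·0.2671) = 3.72·0.9582 = 3.564 mg/L.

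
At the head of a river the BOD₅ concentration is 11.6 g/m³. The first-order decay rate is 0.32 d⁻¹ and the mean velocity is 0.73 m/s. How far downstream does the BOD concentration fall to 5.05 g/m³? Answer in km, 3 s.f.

From C = C₀·e^(−kt), t = ln(C₀/C)/k = ln(11.6/5.05)/0.32 = 0.8316/0.32 = 2.599 d.
Distance = v·t = 0.73 m/s × 2.245e+05 s = 1.639e+05 m = 163.9 km.

164 km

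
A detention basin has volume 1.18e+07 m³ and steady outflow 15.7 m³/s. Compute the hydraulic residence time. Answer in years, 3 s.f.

Q = 15.7 m³/s × 3.156e+07 s/yr = 4.955e+08 m³/yr.
Hydraulic residence time τ = V/Q = 1.18e+07/4.955e+08 = 0.02382 yr.

0.0238 yr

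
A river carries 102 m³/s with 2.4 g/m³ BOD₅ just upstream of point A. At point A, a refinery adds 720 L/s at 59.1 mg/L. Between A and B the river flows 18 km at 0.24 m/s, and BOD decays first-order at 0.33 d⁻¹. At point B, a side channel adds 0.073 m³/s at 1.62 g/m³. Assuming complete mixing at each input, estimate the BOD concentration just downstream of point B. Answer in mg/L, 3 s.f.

720 L/s = 0.72 m³/s.
After input A: C = (102·2.4 + 0.72·59.1) / 102.7 = 2.797 mg/L.
Over the 18 km reach to input B (t = 7.5e+04 s = 0.8681 d), decay gives C = 2.797·exp(−0.33·0.8681) = 2.101 mg/L.
After input B: C = (102.7·2.101 + 0.073·1.62) / 102.8 = 2.1 mg/L.

2.10 mg/L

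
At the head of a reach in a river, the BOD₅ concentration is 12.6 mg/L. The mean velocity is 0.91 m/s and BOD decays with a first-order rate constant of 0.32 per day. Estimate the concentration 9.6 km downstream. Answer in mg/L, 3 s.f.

12.1 mg/L

Travel time t = 9.6 km / 0.91 m/s = 9600/0.91 = 1.055e+04 s = 0.1221 d.
First-order decay: C = 12.6·exp(−0.32·0.1221) = 12.6·0.9617 = 12.12 mg/L.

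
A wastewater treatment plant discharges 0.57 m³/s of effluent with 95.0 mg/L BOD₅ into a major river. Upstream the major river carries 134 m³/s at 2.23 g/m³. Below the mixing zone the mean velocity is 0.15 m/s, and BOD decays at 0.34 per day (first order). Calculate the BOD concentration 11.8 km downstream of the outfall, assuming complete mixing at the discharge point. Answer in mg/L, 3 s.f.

After complete mixing, C₀ = (0.57·95 + 134·2.23) / 134.6 = 2.623 mg/L.
Travel time t = 1.18e+04 m / 0.15 m/s = 7.867e+04 s = 0.9105 d.
C = 2.623·exp(−0.34·0.9105) = 2.623·0.7338 = 1.925 mg/L.

1.92 mg/L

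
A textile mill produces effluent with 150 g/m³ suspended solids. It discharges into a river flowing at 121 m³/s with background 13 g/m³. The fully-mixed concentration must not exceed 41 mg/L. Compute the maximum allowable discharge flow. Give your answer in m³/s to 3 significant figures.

31.1 m³/s

Mass balance at complete mixing: C_std·(Q_w + Q_r) = Q_w·C_e + Q_r·C_b.
Rearranging, Q_w = Q_r·(C_std − C_b)/(C_e − C_std) = 121·(41 − 13) / (150 − 41) = 31.08 m³/s.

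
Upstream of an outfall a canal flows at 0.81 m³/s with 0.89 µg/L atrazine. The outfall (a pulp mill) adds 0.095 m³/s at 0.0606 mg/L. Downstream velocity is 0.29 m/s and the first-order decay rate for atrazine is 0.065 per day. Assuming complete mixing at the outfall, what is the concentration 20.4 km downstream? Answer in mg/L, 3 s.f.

0.89 µg/L = 0.00089 mg/L.
After complete mixing, C₀ = (0.095·0.0606 + 0.81·0.00089) / 0.905 = 0.007158 mg/L.
Travel time t = 2.04e+04 m / 0.29 m/s = 7.034e+04 s = 0.8142 d.
C = 0.007158·exp(−0.065·0.8142) = 0.007158·0.9485 = 0.006789 mg/L.

0.00679 mg/L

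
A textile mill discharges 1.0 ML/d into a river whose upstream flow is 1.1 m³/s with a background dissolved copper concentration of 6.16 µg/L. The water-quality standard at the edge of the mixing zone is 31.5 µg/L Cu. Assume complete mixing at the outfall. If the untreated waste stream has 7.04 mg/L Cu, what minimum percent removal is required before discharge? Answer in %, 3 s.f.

1.0 ML/d = 0.01157 m³/s.
6.16 µg/L = 0.00616 mg/L.
31.5 µg/L = 0.0315 mg/L.
Mass balance: 0.0315·1.112 = 0.01157·Cₑ + 1.1·0.00616.
Cₑ = (0.03501 − 0.006776) / 0.01157 = 2.44 mg/L.
Required removal = 1 − 2.44/7.04 = 65.34 %.

65.3 %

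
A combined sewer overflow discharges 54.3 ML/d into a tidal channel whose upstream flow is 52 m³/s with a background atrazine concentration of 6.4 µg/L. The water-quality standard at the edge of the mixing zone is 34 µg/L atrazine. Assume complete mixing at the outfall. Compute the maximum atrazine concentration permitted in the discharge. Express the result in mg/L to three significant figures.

54.3 ML/d = 0.6285 m³/s.
6.4 µg/L = 0.0064 mg/L.
34 µg/L = 0.034 mg/L.
Mass balance: 0.034·52.63 = 0.6285·Cₑ + 52·0.0064.
Cₑ = (1.789 − 0.3328) / 0.6285 = 2.318 mg/L.

2.32 mg/L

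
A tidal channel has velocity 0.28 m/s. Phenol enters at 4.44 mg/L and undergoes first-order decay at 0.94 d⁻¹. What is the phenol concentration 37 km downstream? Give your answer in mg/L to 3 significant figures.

1.05 mg/L

Travel time t = 37 km / 0.28 m/s = 3.7e+04/0.28 = 1.321e+05 s = 1.529 d.
First-order decay: C = 4.44·exp(−0.94·1.529) = 4.44·0.2375 = 1.054 mg/L.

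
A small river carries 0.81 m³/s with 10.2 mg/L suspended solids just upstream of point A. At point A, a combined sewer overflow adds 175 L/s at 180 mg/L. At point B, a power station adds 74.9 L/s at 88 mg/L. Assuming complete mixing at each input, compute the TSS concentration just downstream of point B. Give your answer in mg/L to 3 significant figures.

43.7 mg/L

175 L/s = 0.175 m³/s.
After input A: C = (0.81·10.2 + 0.175·180) / 0.985 = 40.37 mg/L.
74.9 L/s = 0.0749 m³/s.
After input B: C = (0.985·40.37 + 0.0749·88) / 1.06 = 43.73 mg/L.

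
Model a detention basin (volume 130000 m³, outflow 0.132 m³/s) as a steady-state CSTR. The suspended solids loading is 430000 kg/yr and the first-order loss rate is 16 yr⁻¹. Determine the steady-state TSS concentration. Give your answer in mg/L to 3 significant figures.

68.8 mg/L

Outflow Q = 0.132 m³/s × 3.156e+07 s/yr = 4.166e+06 m³/yr.
Steady-state CSTR mass balance: W = Q·C + k·V·C, so C = W/(Q + kV).
Q + kV = 4.166e+06 + 16·130000 = 6.246e+06 m³/yr.
C = 430000/6.246e+06 = 0.06885 kg/m³ = 68.85 mg/L.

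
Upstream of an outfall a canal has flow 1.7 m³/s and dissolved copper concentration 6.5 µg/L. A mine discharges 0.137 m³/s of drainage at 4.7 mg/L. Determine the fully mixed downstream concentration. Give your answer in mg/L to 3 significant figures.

0.357 mg/L

6.5 µg/L = 0.0065 mg/L.
Flow-weighted mixing gives C = (0.137·4.7 + 1.7·0.0065) / (0.137 + 1.7) = 0.655/1.837 = 0.3565 mg/L.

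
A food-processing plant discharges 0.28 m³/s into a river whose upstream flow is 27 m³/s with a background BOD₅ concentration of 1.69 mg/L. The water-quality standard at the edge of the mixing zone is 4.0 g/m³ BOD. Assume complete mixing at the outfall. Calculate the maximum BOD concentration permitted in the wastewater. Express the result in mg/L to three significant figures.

Mass balance: 4·27.28 = 0.28·Cₑ + 27·1.69.
Cₑ = (109.1 − 45.63) / 0.28 = 226.8 mg/L.

227 mg/L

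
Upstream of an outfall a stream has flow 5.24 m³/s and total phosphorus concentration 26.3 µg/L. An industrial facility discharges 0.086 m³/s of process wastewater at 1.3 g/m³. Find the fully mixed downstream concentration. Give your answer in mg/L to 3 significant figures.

0.0469 mg/L

26.3 µg/L = 0.0263 mg/L.
By mass balance at complete mixing, C = (0.086·1.3 + 5.24·0.0263) / (0.086 + 5.24) = 0.2496/5.326 = 0.04687 mg/L.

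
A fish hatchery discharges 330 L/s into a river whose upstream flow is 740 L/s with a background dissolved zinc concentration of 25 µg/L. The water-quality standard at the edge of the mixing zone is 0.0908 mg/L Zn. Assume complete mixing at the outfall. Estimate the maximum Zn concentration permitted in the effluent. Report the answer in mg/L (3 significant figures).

0.238 mg/L

330 L/s = 0.33 m³/s.
740 L/s = 0.74 m³/s.
25 µg/L = 0.025 mg/L.
Mass balance: 0.0908·1.07 = 0.33·Cₑ + 0.74·0.025.
Cₑ = (0.09716 − 0.0185) / 0.33 = 0.2384 mg/L.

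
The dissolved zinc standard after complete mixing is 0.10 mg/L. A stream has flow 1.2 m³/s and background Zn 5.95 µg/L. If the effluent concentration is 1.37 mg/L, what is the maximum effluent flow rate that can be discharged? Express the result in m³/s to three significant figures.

0.0889 m³/s

5.95 µg/L = 0.00595 mg/L.
Mass balance at complete mixing: C_std·(Q_w + Q_r) = Q_w·C_e + Q_r·C_b.
Rearranging, Q_w = Q_r·(C_std − C_b)/(C_e − C_std) = 1.2·(0.1 − 0.00595) / (1.37 − 0.1) = 0.08887 m³/s.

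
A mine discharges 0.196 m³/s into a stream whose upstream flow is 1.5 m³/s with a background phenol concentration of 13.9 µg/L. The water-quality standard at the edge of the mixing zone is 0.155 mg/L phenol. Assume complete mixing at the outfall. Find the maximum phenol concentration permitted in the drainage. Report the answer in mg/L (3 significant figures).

1.23 mg/L

13.9 µg/L = 0.0139 mg/L.
Mass balance: 0.155·1.696 = 0.196·Cₑ + 1.5·0.0139.
Cₑ = (0.2629 − 0.02085) / 0.196 = 1.235 mg/L.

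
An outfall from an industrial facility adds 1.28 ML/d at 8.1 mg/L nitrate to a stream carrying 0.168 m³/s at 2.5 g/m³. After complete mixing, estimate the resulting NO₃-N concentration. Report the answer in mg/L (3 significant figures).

1.28 ML/d = 0.01481 m³/s.
By mass balance at complete mixing, C = (0.01481·8.1 + 0.168·2.5) / (0.01481 + 0.168) = 0.54/0.1828 = 2.954 mg/L.

2.95 mg/L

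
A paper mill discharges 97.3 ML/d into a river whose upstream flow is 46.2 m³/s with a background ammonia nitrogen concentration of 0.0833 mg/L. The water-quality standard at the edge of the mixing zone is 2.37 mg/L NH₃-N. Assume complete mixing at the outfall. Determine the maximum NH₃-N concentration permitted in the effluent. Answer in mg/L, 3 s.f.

97.3 ML/d = 1.126 m³/s.
Mass balance: 2.37·47.33 = 1.126·Cₑ + 46.2·0.0833.
Cₑ = (112.2 − 3.848) / 1.126 = 96.18 mg/L.

96.2 mg/L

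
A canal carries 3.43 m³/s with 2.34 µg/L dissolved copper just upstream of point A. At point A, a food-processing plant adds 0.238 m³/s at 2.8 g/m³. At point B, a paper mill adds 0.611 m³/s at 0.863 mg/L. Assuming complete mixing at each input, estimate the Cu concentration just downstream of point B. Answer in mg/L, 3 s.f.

2.34 µg/L = 0.00234 mg/L.
After input A: C = (3.43·0.00234 + 0.238·2.8) / 3.668 = 0.1839 mg/L.
After input B: C = (3.668·0.1839 + 0.611·0.863) / 4.279 = 0.2808 mg/L.

0.281 mg/L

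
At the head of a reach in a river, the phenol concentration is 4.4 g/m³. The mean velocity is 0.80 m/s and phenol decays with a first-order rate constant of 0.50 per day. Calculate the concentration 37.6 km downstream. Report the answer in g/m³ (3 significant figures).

3.35 g/m³

Travel time t = 37.6 km / 0.80 m/s = 3.76e+04/0.80 = 4.7e+04 s = 0.544 d.
First-order decay: C = 4.4·exp(−0.50·0.544) = 4.4·0.7619 = 3.352 g/m³.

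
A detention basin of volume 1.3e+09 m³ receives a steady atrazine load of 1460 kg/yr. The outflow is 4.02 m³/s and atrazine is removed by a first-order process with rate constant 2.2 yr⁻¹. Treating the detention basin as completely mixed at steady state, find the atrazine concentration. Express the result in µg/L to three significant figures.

Outflow Q = 4.02 m³/s × 3.156e+07 s/yr = 1.269e+08 m³/yr.
Steady-state CSTR mass balance: W = Q·C + k·V·C, so C = W/(Q + kV).
Q + kV = 1.269e+08 + 2.2·1.3e+09 = 2.987e+09 m³/yr.
C = 1460/2.987e+09 = 4.888e-07 kg/m³ = 0.0004888 mg/L = 0.4888 µg/L.

0.489 µg/L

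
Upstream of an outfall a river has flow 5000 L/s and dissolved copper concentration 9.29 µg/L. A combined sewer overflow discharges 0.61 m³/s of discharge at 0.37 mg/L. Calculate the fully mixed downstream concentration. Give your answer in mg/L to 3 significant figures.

0.0485 mg/L

5000 L/s = 5 m³/s.
9.29 µg/L = 0.00929 mg/L.
Conservation of mass across the mixing zone: C = (0.61·0.37 + 5·0.00929) / (0.61 + 5) = 0.2722/5.61 = 0.04851 mg/L.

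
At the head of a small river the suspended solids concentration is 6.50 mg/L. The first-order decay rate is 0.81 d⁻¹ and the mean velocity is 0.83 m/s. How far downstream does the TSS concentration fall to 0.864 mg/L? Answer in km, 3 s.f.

From C = C₀·e^(−kt), t = ln(C₀/C)/k = ln(6.50/0.864)/0.81 = 2.018/0.81 = 2.491 d.
Distance = v·t = 0.83 m/s × 2.153e+05 s = 1.787e+05 m = 178.7 km.

179 km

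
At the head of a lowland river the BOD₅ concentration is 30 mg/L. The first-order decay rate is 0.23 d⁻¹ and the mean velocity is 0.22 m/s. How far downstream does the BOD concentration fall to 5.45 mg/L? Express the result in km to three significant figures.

141 km

From C = C₀·e^(−kt), t = ln(C₀/C)/k = ln(30/5.45)/0.23 = 1.706/0.23 = 7.416 d.
Distance = v·t = 0.22 m/s × 6.407e+05 s = 1.41e+05 m = 141 km.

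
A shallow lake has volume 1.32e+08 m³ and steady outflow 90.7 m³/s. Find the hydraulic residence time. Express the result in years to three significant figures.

0.0461 yr

Q = 90.7 m³/s × 3.156e+07 s/yr = 2.862e+09 m³/yr.
Hydraulic residence time τ = V/Q = 1.32e+08/2.862e+09 = 0.04612 yr.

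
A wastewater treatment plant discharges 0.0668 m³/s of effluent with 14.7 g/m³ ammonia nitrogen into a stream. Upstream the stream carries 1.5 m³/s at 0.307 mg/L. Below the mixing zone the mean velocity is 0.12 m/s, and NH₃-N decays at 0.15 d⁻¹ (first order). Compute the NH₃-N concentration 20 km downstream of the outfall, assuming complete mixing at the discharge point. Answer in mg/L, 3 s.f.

0.689 mg/L

After complete mixing, C₀ = (0.0668·14.7 + 1.5·0.307) / 1.567 = 0.9206 mg/L.
Travel time t = 2e+04 m / 0.12 m/s = 1.667e+05 s = 1.929 d.
C = 0.9206·exp(−0.15·1.929) = 0.9206·0.7487 = 0.6893 mg/L.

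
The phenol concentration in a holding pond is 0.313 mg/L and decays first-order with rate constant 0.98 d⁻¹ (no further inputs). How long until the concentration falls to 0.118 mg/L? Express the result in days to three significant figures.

0.995 d

t = ln(C₀/C)/k = ln(0.313/0.118)/0.98 = 0.9755/0.98 = 0.9954 d.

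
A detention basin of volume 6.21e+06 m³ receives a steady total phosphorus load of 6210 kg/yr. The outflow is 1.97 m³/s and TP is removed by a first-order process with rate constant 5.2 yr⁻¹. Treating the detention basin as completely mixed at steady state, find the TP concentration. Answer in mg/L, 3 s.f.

Outflow Q = 1.97 m³/s × 3.156e+07 s/yr = 6.217e+07 m³/yr.
Steady-state CSTR mass balance: W = Q·C + k·V·C, so C = W/(Q + kV).
Q + kV = 6.217e+07 + 5.2·6.21e+06 = 9.446e+07 m³/yr.
C = 6210/9.446e+07 = 6.574e-05 kg/m³ = 0.06574 mg/L.

0.0657 mg/L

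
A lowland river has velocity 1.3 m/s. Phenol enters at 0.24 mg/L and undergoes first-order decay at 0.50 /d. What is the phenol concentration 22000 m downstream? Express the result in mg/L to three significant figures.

Travel time t = 22000 m / 1.3 m/s = 2.2e+04/1.3 = 1.692e+04 s = 0.1959 d.
First-order decay: C = 0.24·exp(−0.50·0.1959) = 0.24·0.9067 = 0.2176 mg/L.

0.218 mg/L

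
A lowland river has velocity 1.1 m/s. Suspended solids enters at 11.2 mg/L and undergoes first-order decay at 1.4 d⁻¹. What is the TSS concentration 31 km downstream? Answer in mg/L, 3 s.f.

Travel time t = 31 km / 1.1 m/s = 3.1e+04/1.1 = 2.818e+04 s = 0.3262 d.
First-order decay: C = 11.2·exp(−1.4·0.3262) = 11.2·0.6334 = 7.094 mg/L.

7.09 mg/L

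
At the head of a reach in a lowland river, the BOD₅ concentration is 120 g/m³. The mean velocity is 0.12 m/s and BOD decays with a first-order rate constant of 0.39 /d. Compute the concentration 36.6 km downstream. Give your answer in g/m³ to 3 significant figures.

Travel time t = 36.6 km / 0.12 m/s = 3.66e+04/0.12 = 3.05e+05 s = 3.53 d.
First-order decay: C = 120·exp(−0.39·3.53) = 120·0.2524 = 30.29 g/m³.

30.3 g/m³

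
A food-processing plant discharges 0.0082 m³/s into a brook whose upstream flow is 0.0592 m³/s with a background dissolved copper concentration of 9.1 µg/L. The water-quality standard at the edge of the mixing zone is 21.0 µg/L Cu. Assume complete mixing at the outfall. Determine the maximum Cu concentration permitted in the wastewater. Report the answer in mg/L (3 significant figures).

9.1 µg/L = 0.0091 mg/L.
21.0 µg/L = 0.021 mg/L.
Mass balance: 0.021·0.0674 = 0.0082·Cₑ + 0.0592·0.0091.
Cₑ = (0.001415 − 0.0005387) / 0.0082 = 0.1069 mg/L.

0.107 mg/L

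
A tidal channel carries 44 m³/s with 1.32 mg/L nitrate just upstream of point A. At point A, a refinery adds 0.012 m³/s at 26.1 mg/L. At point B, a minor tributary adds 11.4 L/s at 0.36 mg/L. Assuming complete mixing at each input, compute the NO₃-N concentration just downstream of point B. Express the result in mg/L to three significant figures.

1.33 mg/L

After input A: C = (44·1.32 + 0.012·26.1) / 44.01 = 1.327 mg/L.
11.4 L/s = 0.0114 m³/s.
After input B: C = (44.01·1.327 + 0.0114·0.36) / 44.02 = 1.327 mg/L.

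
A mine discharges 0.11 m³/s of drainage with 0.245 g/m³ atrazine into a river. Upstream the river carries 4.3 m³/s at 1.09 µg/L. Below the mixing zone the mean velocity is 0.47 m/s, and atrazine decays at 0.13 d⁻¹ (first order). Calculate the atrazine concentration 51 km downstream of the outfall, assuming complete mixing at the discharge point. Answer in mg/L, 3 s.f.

1.09 µg/L = 0.00109 mg/L.
After complete mixing, C₀ = (0.11·0.245 + 4.3·0.00109) / 4.41 = 0.007174 mg/L.
Travel time t = 5.1e+04 m / 0.47 m/s = 1.085e+05 s = 1.256 d.
C = 0.007174·exp(−0.13·1.256) = 0.007174·0.8494 = 0.006093 mg/L.

0.00609 mg/L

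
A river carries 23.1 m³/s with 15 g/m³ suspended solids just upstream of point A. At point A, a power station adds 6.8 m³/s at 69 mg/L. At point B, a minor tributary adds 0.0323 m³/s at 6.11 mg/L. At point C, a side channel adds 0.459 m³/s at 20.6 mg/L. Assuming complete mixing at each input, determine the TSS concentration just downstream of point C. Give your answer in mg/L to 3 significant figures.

27.2 mg/L

After input A: C = (23.1·15 + 6.8·69) / 29.9 = 27.28 mg/L.
After input B: C = (29.9·27.28 + 0.0323·6.11) / 29.93 = 27.26 mg/L.
After input C: C = (29.93·27.26 + 0.459·20.6) / 30.39 = 27.16 mg/L.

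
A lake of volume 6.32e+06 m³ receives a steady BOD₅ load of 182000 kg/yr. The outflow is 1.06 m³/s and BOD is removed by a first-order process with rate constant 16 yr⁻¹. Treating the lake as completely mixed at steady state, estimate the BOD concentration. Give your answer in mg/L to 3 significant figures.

1.35 mg/L

Outflow Q = 1.06 m³/s × 3.156e+07 s/yr = 3.345e+07 m³/yr.
Steady-state CSTR mass balance: W = Q·C + k·V·C, so C = W/(Q + kV).
Q + kV = 3.345e+07 + 16·6.32e+06 = 1.346e+08 m³/yr.
C = 182000/1.346e+08 = 0.001352 kg/m³ = 1.352 mg/L.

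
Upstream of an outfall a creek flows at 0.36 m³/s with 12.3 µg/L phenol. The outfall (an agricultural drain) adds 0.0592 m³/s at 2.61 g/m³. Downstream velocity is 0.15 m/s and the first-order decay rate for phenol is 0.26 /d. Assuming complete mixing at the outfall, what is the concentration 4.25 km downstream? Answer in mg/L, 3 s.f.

0.348 mg/L

12.3 µg/L = 0.0123 mg/L.
After complete mixing, C₀ = (0.0592·2.61 + 0.36·0.0123) / 0.4192 = 0.3792 mg/L.
Travel time t = 4250 m / 0.15 m/s = 2.833e+04 s = 0.3279 d.
C = 0.3792·exp(−0.26·0.3279) = 0.3792·0.9183 = 0.3482 mg/L.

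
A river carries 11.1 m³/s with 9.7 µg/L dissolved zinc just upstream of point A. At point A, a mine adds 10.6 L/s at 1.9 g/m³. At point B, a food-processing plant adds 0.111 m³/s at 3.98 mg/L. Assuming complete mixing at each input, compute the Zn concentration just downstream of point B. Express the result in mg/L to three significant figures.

9.7 µg/L = 0.0097 mg/L.
10.6 L/s = 0.0106 m³/s.
After input A: C = (11.1·0.0097 + 0.0106·1.9) / 11.11 = 0.0115 mg/L.
After input B: C = (11.11·0.0115 + 0.111·3.98) / 11.22 = 0.05076 mg/L.

0.0508 mg/L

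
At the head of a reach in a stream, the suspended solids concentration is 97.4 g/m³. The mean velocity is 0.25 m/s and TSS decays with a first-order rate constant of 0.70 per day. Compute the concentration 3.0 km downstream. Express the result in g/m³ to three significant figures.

88.4 g/m³

Travel time t = 3.0 km / 0.25 m/s = 3000/0.25 = 1.2e+04 s = 0.1389 d.
First-order decay: C = 97.4·exp(−0.70·0.1389) = 97.4·0.9074 = 88.38 g/m³.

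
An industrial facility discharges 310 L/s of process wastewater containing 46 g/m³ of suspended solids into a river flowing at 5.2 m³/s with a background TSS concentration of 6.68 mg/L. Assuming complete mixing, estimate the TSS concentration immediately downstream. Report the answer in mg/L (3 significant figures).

8.89 mg/L

310 L/s = 0.31 m³/s.
By mass balance at complete mixing, C = (0.31·46 + 5.2·6.68) / (0.31 + 5.2) = 49/5.51 = 8.892 mg/L.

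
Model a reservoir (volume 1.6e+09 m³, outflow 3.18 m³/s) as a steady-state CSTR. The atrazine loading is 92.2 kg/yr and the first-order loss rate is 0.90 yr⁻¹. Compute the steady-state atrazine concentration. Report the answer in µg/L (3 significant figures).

0.0599 µg/L

Outflow Q = 3.18 m³/s × 3.156e+07 s/yr = 1.004e+08 m³/yr.
Steady-state CSTR mass balance: W = Q·C + k·V·C, so C = W/(Q + kV).
Q + kV = 1.004e+08 + 0.90·1.6e+09 = 1.54e+09 m³/yr.
C = 92.2/1.54e+09 = 5.986e-08 kg/m³ = 5.986e-05 mg/L = 0.05986 µg/L.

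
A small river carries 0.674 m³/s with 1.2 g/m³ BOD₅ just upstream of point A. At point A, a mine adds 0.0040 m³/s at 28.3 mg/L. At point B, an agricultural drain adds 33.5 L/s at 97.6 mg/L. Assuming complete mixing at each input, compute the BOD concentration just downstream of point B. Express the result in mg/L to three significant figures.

5.89 mg/L

After input A: C = (0.674·1.2 + 0.004·28.3) / 0.678 = 1.36 mg/L.
33.5 L/s = 0.0335 m³/s.
After input B: C = (0.678·1.36 + 0.0335·97.6) / 0.7115 = 5.891 mg/L.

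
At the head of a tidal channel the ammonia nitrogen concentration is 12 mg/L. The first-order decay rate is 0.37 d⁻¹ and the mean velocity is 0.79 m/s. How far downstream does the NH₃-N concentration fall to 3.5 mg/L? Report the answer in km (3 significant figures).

227 km

From C = C₀·e^(−kt), t = ln(C₀/C)/k = ln(12/3.5)/0.37 = 1.232/0.37 = 3.33 d.
Distance = v·t = 0.79 m/s × 2.877e+05 s = 2.273e+05 m = 227.3 km.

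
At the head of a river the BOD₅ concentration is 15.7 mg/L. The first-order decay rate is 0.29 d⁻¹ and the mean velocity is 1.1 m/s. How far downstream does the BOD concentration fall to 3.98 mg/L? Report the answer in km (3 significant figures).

450 km

From C = C₀·e^(−kt), t = ln(C₀/C)/k = ln(15.7/3.98)/0.29 = 1.372/0.29 = 4.732 d.
Distance = v·t = 1.1 m/s × 4.089e+05 s = 4.498e+05 m = 449.8 km.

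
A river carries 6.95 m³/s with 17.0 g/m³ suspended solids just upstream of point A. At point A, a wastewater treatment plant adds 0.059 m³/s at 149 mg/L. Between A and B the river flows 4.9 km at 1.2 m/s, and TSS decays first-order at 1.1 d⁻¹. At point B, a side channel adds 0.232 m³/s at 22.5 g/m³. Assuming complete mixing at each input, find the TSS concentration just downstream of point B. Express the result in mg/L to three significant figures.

17.4 mg/L

After input A: C = (6.95·17 + 0.059·149) / 7.009 = 18.11 mg/L.
Over the 4.9 km reach to input B (t = 4083 s = 0.04726 d), decay gives C = 18.11·exp(−1.1·0.04726) = 17.19 mg/L.
After input B: C = (7.009·17.19 + 0.232·22.5) / 7.241 = 17.36 mg/L.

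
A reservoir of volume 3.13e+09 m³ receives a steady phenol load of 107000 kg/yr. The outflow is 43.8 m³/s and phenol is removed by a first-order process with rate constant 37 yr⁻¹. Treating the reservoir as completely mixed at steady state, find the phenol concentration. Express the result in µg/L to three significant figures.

0.913 µg/L

Outflow Q = 43.8 m³/s × 3.156e+07 s/yr = 1.382e+09 m³/yr.
Steady-state CSTR mass balance: W = Q·C + k·V·C, so C = W/(Q + kV).
Q + kV = 1.382e+09 + 37·3.13e+09 = 1.172e+11 m³/yr.
C = 107000/1.172e+11 = 9.13e-07 kg/m³ = 0.000913 mg/L = 0.913 µg/L.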